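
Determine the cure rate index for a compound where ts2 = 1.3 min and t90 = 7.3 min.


CRI = 100 / (t90 - ts2)
= 100 / (7.3 - 1.3)
= 100 / 6.0
= 16.67 min^-1

16.67 min^-1


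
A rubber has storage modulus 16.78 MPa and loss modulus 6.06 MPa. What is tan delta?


tan delta = E'' / E'
= 6.06 / 16.78
= 0.3611

tan delta = 0.3611


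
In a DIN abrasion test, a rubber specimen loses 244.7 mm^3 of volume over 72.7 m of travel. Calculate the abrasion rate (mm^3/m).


Rate = volume_loss / distance
= 244.7 / 72.7
= 3.366 mm^3/m

3.366 mm^3/m


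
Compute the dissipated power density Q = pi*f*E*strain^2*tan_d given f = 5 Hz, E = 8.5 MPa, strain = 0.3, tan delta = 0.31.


Q = pi * f * E * strain^2 * tan_d
= pi * 5 * 8.5 * 0.3^2 * 0.31
= pi * 5 * 8.5 * 0.0900 * 0.31
= 3.7251

Q = 3.7251


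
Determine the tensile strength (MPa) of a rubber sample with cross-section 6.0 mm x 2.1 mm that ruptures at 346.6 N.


Area = width * thickness = 6.0 * 2.1 = 12.6 mm^2
TS = force / area = 346.6 / 12.6 = 27.51 MPa

27.51 MPa


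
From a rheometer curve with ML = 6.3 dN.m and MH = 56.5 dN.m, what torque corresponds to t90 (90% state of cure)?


M90 = ML + 0.9 * (MH - ML)
M90 = 6.3 + 0.9 * (56.5 - 6.3)
M90 = 6.3 + 0.9 * 50.2
M90 = 51.48 dN.m

51.48 dN.m


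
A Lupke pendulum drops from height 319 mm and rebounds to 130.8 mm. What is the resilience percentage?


Resilience = h_rebound / h_drop * 100
= 130.8 / 319 * 100
= 41.0%

41.0%


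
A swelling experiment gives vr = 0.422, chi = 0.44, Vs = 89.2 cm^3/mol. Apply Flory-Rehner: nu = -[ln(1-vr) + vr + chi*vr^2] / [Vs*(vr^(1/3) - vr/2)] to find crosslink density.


ln(1 - vr) = ln(1 - 0.422) = -0.5482
Numerator = -((-0.5482) + 0.422 + 0.44 * 0.422^2) = 0.0478
Denominator = 89.2 * (0.422^(1/3) - 0.422/2) = 48.0854
nu = 0.0478 / 48.0854 = 9.9457e-04 mol/cm^3

9.9457e-04 mol/cm^3


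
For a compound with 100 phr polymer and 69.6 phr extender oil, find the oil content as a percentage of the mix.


Oil % = oil / (100 + oil) * 100
= 69.6 / (100 + 69.6) * 100
= 69.6 / 169.6 * 100
= 41.04%

41.04%


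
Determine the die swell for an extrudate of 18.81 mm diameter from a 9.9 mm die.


Die swell ratio = D_extrudate / D_die
= 18.81 / 9.9
= 1.9

Die swell = 1.9


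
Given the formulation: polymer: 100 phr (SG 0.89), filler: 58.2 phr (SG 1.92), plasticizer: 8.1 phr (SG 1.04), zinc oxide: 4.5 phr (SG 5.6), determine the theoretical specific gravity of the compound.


Sum of weights = 170.8
Volume contributions:
  polymer: 100/0.89 = 112.3596
  filler: 58.2/1.92 = 30.3125
  plasticizer: 8.1/1.04 = 7.7885
  zinc oxide: 4.5/5.6 = 0.8036
Sum of volumes = 151.2641
SG = 170.8 / 151.2641 = 1.129

SG = 1.129


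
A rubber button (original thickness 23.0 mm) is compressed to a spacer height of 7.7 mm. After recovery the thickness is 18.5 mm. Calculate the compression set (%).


CS = (t0 - recovered) / (t0 - ts) * 100
= (23.0 - 18.5) / (23.0 - 7.7) * 100
= 4.5 / 15.3 * 100
= 29.4%

29.4%


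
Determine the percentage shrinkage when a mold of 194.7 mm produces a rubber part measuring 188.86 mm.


Shrinkage = (mold - part) / mold * 100
= (194.7 - 188.86) / 194.7 * 100
= 5.84 / 194.7 * 100
= 3.0%

3.0%


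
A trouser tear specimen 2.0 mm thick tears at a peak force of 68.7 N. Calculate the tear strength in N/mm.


Tear strength = force / thickness
= 68.7 / 2.0
= 34.35 N/mm

34.35 N/mm


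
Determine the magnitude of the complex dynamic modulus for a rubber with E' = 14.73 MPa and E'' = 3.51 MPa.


|E*| = sqrt(E'^2 + E''^2)
= sqrt(14.73^2 + 3.51^2)
= sqrt(216.9729 + 12.3201)
= 15.142 MPa

15.142 MPa


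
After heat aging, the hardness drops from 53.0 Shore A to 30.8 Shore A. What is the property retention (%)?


Retention = aged / original * 100
= 30.8 / 53.0 * 100
= 58.1%

58.1%


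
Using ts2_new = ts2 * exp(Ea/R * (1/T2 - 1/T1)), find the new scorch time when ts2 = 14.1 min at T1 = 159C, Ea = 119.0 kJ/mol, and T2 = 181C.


Convert temperatures: T1 = 159 + 273.15 = 432.15 K, T2 = 181 + 273.15 = 454.15 K
ts2_new = 14.1 * exp(119000 / 8.314 * (1/454.15 - 1/432.15))
1/T2 - 1/T1 = -1.1210e-04
ts2_new = 2.83 min

2.83 min


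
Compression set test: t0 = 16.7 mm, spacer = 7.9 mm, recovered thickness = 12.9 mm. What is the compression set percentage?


CS = (t0 - recovered) / (t0 - ts) * 100
= (16.7 - 12.9) / (16.7 - 7.9) * 100
= 3.8 / 8.8 * 100
= 43.2%

43.2%


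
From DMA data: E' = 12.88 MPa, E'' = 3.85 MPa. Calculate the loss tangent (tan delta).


tan delta = E'' / E'
= 3.85 / 12.88
= 0.2989

tan delta = 0.2989


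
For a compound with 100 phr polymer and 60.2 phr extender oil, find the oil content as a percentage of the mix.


Oil % = oil / (100 + oil) * 100
= 60.2 / (100 + 60.2) * 100
= 60.2 / 160.2 * 100
= 37.58%

37.58%


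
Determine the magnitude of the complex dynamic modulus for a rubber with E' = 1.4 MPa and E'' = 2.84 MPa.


|E*| = sqrt(E'^2 + E''^2)
= sqrt(1.4^2 + 2.84^2)
= sqrt(1.9600 + 8.0656)
= 3.166 MPa

3.166 MPa


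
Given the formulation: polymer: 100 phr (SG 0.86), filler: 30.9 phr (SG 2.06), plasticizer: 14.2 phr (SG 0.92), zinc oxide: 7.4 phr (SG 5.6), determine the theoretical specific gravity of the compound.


Sum of weights = 152.5
Volume contributions:
  polymer: 100/0.86 = 116.2791
  filler: 30.9/2.06 = 15.0000
  plasticizer: 14.2/0.92 = 15.4348
  zinc oxide: 7.4/5.6 = 1.3214
Sum of volumes = 148.0353
SG = 152.5 / 148.0353 = 1.03

SG = 1.03


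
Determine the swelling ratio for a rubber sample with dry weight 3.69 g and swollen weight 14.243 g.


Q = W_swollen / W_dry
Q = 14.243 / 3.69
Q = 3.86

Q = 3.86


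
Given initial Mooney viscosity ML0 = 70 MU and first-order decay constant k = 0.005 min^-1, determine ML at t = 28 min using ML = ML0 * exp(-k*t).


ML = ML0 * exp(-k * t)
ML = 70 * exp(-0.005 * 28)
ML = 70 * 0.8694
ML = 60.86 MU

60.86 MU


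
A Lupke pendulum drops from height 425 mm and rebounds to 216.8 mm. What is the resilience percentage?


Resilience = h_rebound / h_drop * 100
= 216.8 / 425 * 100
= 51.0%

51.0%


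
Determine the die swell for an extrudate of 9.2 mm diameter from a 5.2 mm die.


Die swell ratio = D_extrudate / D_die
= 9.2 / 5.2
= 1.769

Die swell = 1.769


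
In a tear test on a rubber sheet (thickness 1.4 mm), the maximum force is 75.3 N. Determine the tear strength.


Tear strength = force / thickness
= 75.3 / 1.4
= 53.79 N/mm

53.79 N/mm


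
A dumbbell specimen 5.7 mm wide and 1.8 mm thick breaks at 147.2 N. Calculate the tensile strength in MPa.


Area = width * thickness = 5.7 * 1.8 = 10.26 mm^2
TS = force / area = 147.2 / 10.26 = 14.35 MPa

14.35 MPa


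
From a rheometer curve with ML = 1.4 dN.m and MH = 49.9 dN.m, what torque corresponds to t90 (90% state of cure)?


M90 = ML + 0.9 * (MH - ML)
M90 = 1.4 + 0.9 * (49.9 - 1.4)
M90 = 1.4 + 0.9 * 48.5
M90 = 45.05 dN.m

45.05 dN.m


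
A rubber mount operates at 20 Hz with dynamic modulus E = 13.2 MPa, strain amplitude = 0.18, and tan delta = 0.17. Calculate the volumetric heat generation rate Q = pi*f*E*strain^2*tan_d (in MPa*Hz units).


Q = pi * f * E * strain^2 * tan_d
= pi * 20 * 13.2 * 0.18^2 * 0.17
= pi * 20 * 13.2 * 0.0324 * 0.17
= 4.5682

Q = 4.5682


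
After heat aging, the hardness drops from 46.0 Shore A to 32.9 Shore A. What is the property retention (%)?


Retention = aged / original * 100
= 32.9 / 46.0 * 100
= 71.5%

71.5%


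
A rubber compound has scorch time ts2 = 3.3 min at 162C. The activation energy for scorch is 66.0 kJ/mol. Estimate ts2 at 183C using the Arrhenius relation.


Convert temperatures: T1 = 162 + 273.15 = 435.15 K, T2 = 183 + 273.15 = 456.15 K
ts2_new = 3.3 * exp(66000 / 8.314 * (1/456.15 - 1/435.15))
1/T2 - 1/T1 = -1.0580e-04
ts2_new = 1.42 min

1.42 min


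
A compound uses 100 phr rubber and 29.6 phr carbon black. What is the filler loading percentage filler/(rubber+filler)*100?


Filler % = filler / (rubber + filler) * 100
= 29.6 / (100 + 29.6) * 100
= 29.6 / 129.6 * 100
= 22.84%

22.84%


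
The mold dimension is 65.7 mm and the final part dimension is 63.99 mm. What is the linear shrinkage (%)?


Shrinkage = (mold - part) / mold * 100
= (65.7 - 63.99) / 65.7 * 100
= 1.71 / 65.7 * 100
= 2.6%

2.6%


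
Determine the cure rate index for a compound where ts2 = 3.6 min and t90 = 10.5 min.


CRI = 100 / (t90 - ts2)
= 100 / (10.5 - 3.6)
= 100 / 6.9
= 14.49 min^-1

14.49 min^-1


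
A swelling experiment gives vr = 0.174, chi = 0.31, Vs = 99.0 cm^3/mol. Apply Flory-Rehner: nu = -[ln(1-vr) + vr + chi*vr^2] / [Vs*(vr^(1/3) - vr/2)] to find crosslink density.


ln(1 - vr) = ln(1 - 0.174) = -0.1912
Numerator = -((-0.1912) + 0.174 + 0.31 * 0.174^2) = 0.0078
Denominator = 99.0 * (0.174^(1/3) - 0.174/2) = 46.6564
nu = 0.0078 / 46.6564 = 1.6664e-04 mol/cm^3

1.6664e-04 mol/cm^3


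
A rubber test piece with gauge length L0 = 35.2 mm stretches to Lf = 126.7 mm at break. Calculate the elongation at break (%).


Elongation = (Lf - L0) / L0 * 100
= (126.7 - 35.2) / 35.2 * 100
= 91.5 / 35.2 * 100
= 259.9%

259.9%


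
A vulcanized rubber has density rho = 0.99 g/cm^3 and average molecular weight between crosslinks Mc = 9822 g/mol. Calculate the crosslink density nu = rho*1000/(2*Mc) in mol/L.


nu = rho * 1000 / (2 * Mc)
nu = 0.99 * 1000 / (2 * 9822)
nu = 990.0 / 19644
nu = 0.0504 mol/L

0.0504 mol/L


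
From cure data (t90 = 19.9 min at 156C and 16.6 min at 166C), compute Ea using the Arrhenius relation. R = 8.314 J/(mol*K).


T1 = 429.15 K, T2 = 439.15 K
1/T1 - 1/T2 = 5.3061e-05
ln(t1/t2) = ln(19.9/16.6) = 0.1813
Ea = 8.314 * 0.1813 / 5.3061e-05 = 28409.9609 J/mol
Ea = 28.41 kJ/mol

28.41 kJ/mol


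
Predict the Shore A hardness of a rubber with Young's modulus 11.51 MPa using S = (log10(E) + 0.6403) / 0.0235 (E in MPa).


log10(E) = 0.0235*S - 0.6403  =>  S = (log10(E) + 0.6403) / 0.0235
log10(11.51) = 1.061075
S = (1.061075 + 0.6403) / 0.0235 = 1.701375 / 0.0235
S = 72.4

Shore A = 72.4


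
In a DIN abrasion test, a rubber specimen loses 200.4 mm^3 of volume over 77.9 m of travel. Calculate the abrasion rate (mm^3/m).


Rate = volume_loss / distance
= 200.4 / 77.9
= 2.573 mm^3/m

2.573 mm^3/m


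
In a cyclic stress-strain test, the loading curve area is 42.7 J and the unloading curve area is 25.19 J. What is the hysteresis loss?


Hysteresis loss = loading - unloading
= 42.7 - 25.19
= 17.51 J

17.51 J


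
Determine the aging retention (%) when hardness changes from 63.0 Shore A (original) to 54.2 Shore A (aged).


Retention = aged / original * 100
= 54.2 / 63.0 * 100
= 86.0%

86.0%


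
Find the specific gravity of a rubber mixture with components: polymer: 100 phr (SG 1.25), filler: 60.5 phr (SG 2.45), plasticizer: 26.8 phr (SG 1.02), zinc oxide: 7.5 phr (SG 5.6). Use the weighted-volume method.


Sum of weights = 194.8
Volume contributions:
  polymer: 100/1.25 = 80.0000
  filler: 60.5/2.45 = 24.6939
  plasticizer: 26.8/1.02 = 26.2745
  zinc oxide: 7.5/5.6 = 1.3393
Sum of volumes = 132.3077
SG = 194.8 / 132.3077 = 1.472

SG = 1.472


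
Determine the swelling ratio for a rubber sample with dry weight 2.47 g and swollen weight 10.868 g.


Q = W_swollen / W_dry
Q = 10.868 / 2.47
Q = 4.4

Q = 4.4


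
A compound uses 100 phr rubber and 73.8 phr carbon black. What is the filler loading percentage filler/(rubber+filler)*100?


Filler % = filler / (rubber + filler) * 100
= 73.8 / (100 + 73.8) * 100
= 73.8 / 173.8 * 100
= 42.46%

42.46%


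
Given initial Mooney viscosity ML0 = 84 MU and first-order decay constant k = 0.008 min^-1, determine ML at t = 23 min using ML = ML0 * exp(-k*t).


ML = ML0 * exp(-k * t)
ML = 84 * exp(-0.008 * 23)
ML = 84 * 0.8319
ML = 69.88 MU

69.88 MU


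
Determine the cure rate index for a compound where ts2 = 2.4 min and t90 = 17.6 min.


CRI = 100 / (t90 - ts2)
= 100 / (17.6 - 2.4)
= 100 / 15.2
= 6.58 min^-1

6.58 min^-1


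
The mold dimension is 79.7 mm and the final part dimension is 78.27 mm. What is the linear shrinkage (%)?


Shrinkage = (mold - part) / mold * 100
= (79.7 - 78.27) / 79.7 * 100
= 1.43 / 79.7 * 100
= 1.79%

1.79%


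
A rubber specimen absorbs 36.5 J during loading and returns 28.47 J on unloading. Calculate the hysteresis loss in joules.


Hysteresis loss = loading - unloading
= 36.5 - 28.47
= 8.03 J

8.03 J


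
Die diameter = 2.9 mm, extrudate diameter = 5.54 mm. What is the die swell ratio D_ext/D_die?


Die swell ratio = D_extrudate / D_die
= 5.54 / 2.9
= 1.91

Die swell = 1.91


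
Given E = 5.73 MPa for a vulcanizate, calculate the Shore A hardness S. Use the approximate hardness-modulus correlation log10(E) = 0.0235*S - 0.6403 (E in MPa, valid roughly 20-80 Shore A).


log10(E) = 0.0235*S - 0.6403  =>  S = (log10(E) + 0.6403) / 0.0235
log10(5.73) = 0.758155
S = (0.758155 + 0.6403) / 0.0235 = 1.398455 / 0.0235
S = 59.5

Shore A = 59.5


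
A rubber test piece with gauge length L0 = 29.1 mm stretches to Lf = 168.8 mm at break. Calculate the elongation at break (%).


Elongation = (Lf - L0) / L0 * 100
= (168.8 - 29.1) / 29.1 * 100
= 139.7 / 29.1 * 100
= 480.1%

480.1%


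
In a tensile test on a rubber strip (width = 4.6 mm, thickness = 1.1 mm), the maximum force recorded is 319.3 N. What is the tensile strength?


Area = width * thickness = 4.6 * 1.1 = 5.06 mm^2
TS = force / area = 319.3 / 5.06 = 63.1 MPa

63.1 MPa


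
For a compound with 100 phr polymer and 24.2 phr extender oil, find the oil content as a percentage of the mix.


Oil % = oil / (100 + oil) * 100
= 24.2 / (100 + 24.2) * 100
= 24.2 / 124.2 * 100
= 19.48%

19.48%


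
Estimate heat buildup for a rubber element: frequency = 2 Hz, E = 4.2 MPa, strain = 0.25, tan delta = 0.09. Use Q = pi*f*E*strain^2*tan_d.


Q = pi * f * E * strain^2 * tan_d
= pi * 2 * 4.2 * 0.25^2 * 0.09
= pi * 2 * 4.2 * 0.0625 * 0.09
= 0.1484

Q = 0.1484


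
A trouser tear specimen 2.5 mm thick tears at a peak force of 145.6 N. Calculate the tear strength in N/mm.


Tear strength = force / thickness
= 145.6 / 2.5
= 58.24 N/mm

58.24 N/mm


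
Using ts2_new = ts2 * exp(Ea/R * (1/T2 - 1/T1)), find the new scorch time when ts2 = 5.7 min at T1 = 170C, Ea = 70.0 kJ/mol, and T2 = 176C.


Convert temperatures: T1 = 170 + 273.15 = 443.15 K, T2 = 176 + 273.15 = 449.15 K
ts2_new = 5.7 * exp(70000 / 8.314 * (1/449.15 - 1/443.15))
1/T2 - 1/T1 = -3.0145e-05
ts2_new = 4.42 min

4.42 min


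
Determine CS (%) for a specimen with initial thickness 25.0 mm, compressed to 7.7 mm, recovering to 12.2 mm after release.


CS = (t0 - recovered) / (t0 - ts) * 100
= (25.0 - 12.2) / (25.0 - 7.7) * 100
= 12.8 / 17.3 * 100
= 74.0%

74.0%


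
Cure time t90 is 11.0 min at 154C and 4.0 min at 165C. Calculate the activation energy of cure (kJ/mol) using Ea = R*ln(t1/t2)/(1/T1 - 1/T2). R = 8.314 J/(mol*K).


T1 = 427.15 K, T2 = 438.15 K
1/T1 - 1/T2 = 5.8775e-05
ln(t1/t2) = ln(11.0/4.0) = 1.0116
Ea = 8.314 * 1.0116 / 5.8775e-05 = 143096.7512 J/mol
Ea = 143.1 kJ/mol

143.1 kJ/mol


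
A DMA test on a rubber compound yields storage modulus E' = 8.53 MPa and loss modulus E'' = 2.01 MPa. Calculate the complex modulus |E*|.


|E*| = sqrt(E'^2 + E''^2)
= sqrt(8.53^2 + 2.01^2)
= sqrt(72.7609 + 4.0401)
= 8.764 MPa

8.764 MPa


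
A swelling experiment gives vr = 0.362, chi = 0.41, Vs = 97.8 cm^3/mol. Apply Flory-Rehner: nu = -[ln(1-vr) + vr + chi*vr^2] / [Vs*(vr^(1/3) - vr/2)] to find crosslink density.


ln(1 - vr) = ln(1 - 0.362) = -0.4494
Numerator = -((-0.4494) + 0.362 + 0.41 * 0.362^2) = 0.0337
Denominator = 97.8 * (0.362^(1/3) - 0.362/2) = 51.9996
nu = 0.0337 / 51.9996 = 6.4787e-04 mol/cm^3

6.4787e-04 mol/cm^3


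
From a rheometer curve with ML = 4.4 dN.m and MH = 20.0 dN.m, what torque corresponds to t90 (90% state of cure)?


M90 = ML + 0.9 * (MH - ML)
M90 = 4.4 + 0.9 * (20.0 - 4.4)
M90 = 4.4 + 0.9 * 15.6
M90 = 18.44 dN.m

18.44 dN.m


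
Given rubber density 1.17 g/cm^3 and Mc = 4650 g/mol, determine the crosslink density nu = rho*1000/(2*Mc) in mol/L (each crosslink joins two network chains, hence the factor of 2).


nu = rho * 1000 / (2 * Mc)
nu = 1.17 * 1000 / (2 * 4650)
nu = 1170.0 / 9300
nu = 0.1258 mol/L

0.1258 mol/L


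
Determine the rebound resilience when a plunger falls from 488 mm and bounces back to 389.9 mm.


Resilience = h_rebound / h_drop * 100
= 389.9 / 488 * 100
= 79.9%

79.9%


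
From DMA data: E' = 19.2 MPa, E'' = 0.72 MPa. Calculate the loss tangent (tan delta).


tan delta = E'' / E'
= 0.72 / 19.2
= 0.0375

tan delta = 0.0375


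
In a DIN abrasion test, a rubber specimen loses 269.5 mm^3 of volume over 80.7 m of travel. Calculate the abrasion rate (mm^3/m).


Rate = volume_loss / distance
= 269.5 / 80.7
= 3.34 mm^3/m

3.34 mm^3/m


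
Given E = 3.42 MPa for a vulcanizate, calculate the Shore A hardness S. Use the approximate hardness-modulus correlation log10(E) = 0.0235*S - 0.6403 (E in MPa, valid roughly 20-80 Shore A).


log10(E) = 0.0235*S - 0.6403  =>  S = (log10(E) + 0.6403) / 0.0235
log10(3.42) = 0.534026
S = (0.534026 + 0.6403) / 0.0235 = 1.174326 / 0.0235
S = 50.0

Shore A = 50.0


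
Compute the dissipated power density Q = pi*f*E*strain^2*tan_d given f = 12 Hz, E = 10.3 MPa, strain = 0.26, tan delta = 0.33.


Q = pi * f * E * strain^2 * tan_d
= pi * 12 * 10.3 * 0.26^2 * 0.33
= pi * 12 * 10.3 * 0.0676 * 0.33
= 8.6622

Q = 8.6622


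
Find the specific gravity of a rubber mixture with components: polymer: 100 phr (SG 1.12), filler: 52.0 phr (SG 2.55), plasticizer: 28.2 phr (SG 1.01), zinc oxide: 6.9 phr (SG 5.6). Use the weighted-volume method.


Sum of weights = 187.1
Volume contributions:
  polymer: 100/1.12 = 89.2857
  filler: 52.0/2.55 = 20.3922
  plasticizer: 28.2/1.01 = 27.9208
  zinc oxide: 6.9/5.6 = 1.2321
Sum of volumes = 138.8308
SG = 187.1 / 138.8308 = 1.348

SG = 1.348


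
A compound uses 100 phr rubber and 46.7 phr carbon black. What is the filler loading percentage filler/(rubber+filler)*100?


Filler % = filler / (rubber + filler) * 100
= 46.7 / (100 + 46.7) * 100
= 46.7 / 146.7 * 100
= 31.83%

31.83%


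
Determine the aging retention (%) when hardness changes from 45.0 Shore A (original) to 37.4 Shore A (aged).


Retention = aged / original * 100
= 37.4 / 45.0 * 100
= 83.1%

83.1%


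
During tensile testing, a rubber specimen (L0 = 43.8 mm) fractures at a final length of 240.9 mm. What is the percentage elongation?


Elongation = (Lf - L0) / L0 * 100
= (240.9 - 43.8) / 43.8 * 100
= 197.1 / 43.8 * 100
= 450.0%

450.0%


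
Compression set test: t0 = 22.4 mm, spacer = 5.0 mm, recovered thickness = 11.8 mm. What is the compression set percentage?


CS = (t0 - recovered) / (t0 - ts) * 100
= (22.4 - 11.8) / (22.4 - 5.0) * 100
= 10.6 / 17.4 * 100
= 60.9%

60.9%


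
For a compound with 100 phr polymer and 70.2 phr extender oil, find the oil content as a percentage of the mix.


Oil % = oil / (100 + oil) * 100
= 70.2 / (100 + 70.2) * 100
= 70.2 / 170.2 * 100
= 41.25%

41.25%


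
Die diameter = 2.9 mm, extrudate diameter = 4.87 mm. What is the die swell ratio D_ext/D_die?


Die swell ratio = D_extrudate / D_die
= 4.87 / 2.9
= 1.679

Die swell = 1.679


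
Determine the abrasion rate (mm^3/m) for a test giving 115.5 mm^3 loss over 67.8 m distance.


Rate = volume_loss / distance
= 115.5 / 67.8
= 1.704 mm^3/m

1.704 mm^3/m


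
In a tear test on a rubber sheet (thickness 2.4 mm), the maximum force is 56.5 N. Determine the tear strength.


Tear strength = force / thickness
= 56.5 / 2.4
= 23.54 N/mm

23.54 N/mm


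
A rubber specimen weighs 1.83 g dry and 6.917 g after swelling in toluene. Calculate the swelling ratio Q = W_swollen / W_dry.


Q = W_swollen / W_dry
Q = 6.917 / 1.83
Q = 3.78

Q = 3.78


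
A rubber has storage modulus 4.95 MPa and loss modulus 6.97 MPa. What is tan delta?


tan delta = E'' / E'
= 6.97 / 4.95
= 1.4081

tan delta = 1.4081


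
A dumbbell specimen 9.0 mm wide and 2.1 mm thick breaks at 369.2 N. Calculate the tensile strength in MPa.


Area = width * thickness = 9.0 * 2.1 = 18.9 mm^2
TS = force / area = 369.2 / 18.9 = 19.53 MPa

19.53 MPa


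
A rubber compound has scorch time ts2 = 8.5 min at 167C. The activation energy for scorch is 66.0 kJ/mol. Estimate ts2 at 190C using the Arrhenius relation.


Convert temperatures: T1 = 167 + 273.15 = 440.15 K, T2 = 190 + 273.15 = 463.15 K
ts2_new = 8.5 * exp(66000 / 8.314 * (1/463.15 - 1/440.15))
1/T2 - 1/T1 = -1.1283e-04
ts2_new = 3.47 min

3.47 min


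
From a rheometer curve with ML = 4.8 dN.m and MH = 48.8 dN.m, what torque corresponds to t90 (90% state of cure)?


M90 = ML + 0.9 * (MH - ML)
M90 = 4.8 + 0.9 * (48.8 - 4.8)
M90 = 4.8 + 0.9 * 44.0
M90 = 44.4 dN.m

44.4 dN.m


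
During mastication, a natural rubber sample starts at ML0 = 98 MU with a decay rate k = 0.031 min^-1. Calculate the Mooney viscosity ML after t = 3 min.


ML = ML0 * exp(-k * t)
ML = 98 * exp(-0.031 * 3)
ML = 98 * 0.9112
ML = 89.3 MU

89.3 MU


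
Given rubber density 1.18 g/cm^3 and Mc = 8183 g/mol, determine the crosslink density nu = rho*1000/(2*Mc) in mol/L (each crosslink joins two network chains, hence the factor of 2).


nu = rho * 1000 / (2 * Mc)
nu = 1.18 * 1000 / (2 * 8183)
nu = 1180.0 / 16366
nu = 0.0721 mol/L

0.0721 mol/L


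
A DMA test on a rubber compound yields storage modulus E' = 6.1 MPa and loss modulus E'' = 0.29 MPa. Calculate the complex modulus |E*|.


|E*| = sqrt(E'^2 + E''^2)
= sqrt(6.1^2 + 0.29^2)
= sqrt(37.2100 + 0.0841)
= 6.107 MPa

6.107 MPa


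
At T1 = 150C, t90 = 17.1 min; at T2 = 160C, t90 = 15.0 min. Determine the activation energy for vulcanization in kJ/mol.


T1 = 423.15 K, T2 = 433.15 K
1/T1 - 1/T2 = 5.4559e-05
ln(t1/t2) = ln(17.1/15.0) = 0.1310
Ea = 8.314 * 0.1310 / 5.4559e-05 = 19966.7631 J/mol
Ea = 19.97 kJ/mol

19.97 kJ/mol


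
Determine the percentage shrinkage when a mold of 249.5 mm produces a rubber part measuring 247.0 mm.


Shrinkage = (mold - part) / mold * 100
= (249.5 - 247.0) / 249.5 * 100
= 2.5 / 249.5 * 100
= 1.0%

1.0%


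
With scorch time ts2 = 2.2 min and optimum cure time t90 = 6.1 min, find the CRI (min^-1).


CRI = 100 / (t90 - ts2)
= 100 / (6.1 - 2.2)
= 100 / 3.9
= 25.64 min^-1

25.64 min^-1


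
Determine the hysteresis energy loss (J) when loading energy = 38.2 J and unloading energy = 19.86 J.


Hysteresis loss = loading - unloading
= 38.2 - 19.86
= 18.34 J

18.34 J


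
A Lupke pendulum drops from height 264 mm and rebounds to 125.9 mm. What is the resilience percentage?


Resilience = h_rebound / h_drop * 100
= 125.9 / 264 * 100
= 47.7%

47.7%


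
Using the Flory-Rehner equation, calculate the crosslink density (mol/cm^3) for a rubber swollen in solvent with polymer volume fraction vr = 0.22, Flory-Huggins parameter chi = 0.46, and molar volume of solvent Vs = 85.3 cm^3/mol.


ln(1 - vr) = ln(1 - 0.22) = -0.2485
Numerator = -((-0.2485) + 0.22 + 0.46 * 0.22^2) = 0.0062
Denominator = 85.3 * (0.22^(1/3) - 0.22/2) = 42.1110
nu = 0.0062 / 42.1110 = 1.4717e-04 mol/cm^3

1.4717e-04 mol/cm^3


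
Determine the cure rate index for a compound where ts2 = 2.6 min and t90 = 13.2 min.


CRI = 100 / (t90 - ts2)
= 100 / (13.2 - 2.6)
= 100 / 10.6
= 9.43 min^-1

9.43 min^-1


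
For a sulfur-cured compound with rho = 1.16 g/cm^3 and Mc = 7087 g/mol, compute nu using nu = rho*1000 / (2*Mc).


nu = rho * 1000 / (2 * Mc)
nu = 1.16 * 1000 / (2 * 7087)
nu = 1160.0 / 14174
nu = 0.0818 mol/L

0.0818 mol/L


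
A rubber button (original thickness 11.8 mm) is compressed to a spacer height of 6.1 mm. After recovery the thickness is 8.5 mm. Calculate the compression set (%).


CS = (t0 - recovered) / (t0 - ts) * 100
= (11.8 - 8.5) / (11.8 - 6.1) * 100
= 3.3 / 5.7 * 100
= 57.9%

57.9%


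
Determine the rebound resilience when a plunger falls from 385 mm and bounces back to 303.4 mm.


Resilience = h_rebound / h_drop * 100
= 303.4 / 385 * 100
= 78.8%

78.8%


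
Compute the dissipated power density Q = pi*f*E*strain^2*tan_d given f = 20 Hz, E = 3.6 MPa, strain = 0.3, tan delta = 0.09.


Q = pi * f * E * strain^2 * tan_d
= pi * 20 * 3.6 * 0.3^2 * 0.09
= pi * 20 * 3.6 * 0.0900 * 0.09
= 1.8322

Q = 1.8322


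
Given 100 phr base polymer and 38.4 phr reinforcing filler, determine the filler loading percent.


Filler % = filler / (rubber + filler) * 100
= 38.4 / (100 + 38.4) * 100
= 38.4 / 138.4 * 100
= 27.75%

27.75%


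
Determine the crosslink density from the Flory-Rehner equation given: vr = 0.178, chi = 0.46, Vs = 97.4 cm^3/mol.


ln(1 - vr) = ln(1 - 0.178) = -0.1960
Numerator = -((-0.1960) + 0.178 + 0.46 * 0.178^2) = 0.0034
Denominator = 97.4 * (0.178^(1/3) - 0.178/2) = 46.1211
nu = 0.0034 / 46.1211 = 7.4592e-05 mol/cm^3

7.4592e-05 mol/cm^3


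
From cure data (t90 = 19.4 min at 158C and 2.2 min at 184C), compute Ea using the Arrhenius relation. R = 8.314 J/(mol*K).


T1 = 431.15 K, T2 = 457.15 K
1/T1 - 1/T2 = 1.3191e-04
ln(t1/t2) = ln(19.4/2.2) = 2.1768
Ea = 8.314 * 2.1768 / 1.3191e-04 = 137197.2634 J/mol
Ea = 137.2 kJ/mol

137.2 kJ/mol


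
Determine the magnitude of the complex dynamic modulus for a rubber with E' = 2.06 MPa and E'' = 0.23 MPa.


|E*| = sqrt(E'^2 + E''^2)
= sqrt(2.06^2 + 0.23^2)
= sqrt(4.2436 + 0.0529)
= 2.073 MPa

2.073 MPa


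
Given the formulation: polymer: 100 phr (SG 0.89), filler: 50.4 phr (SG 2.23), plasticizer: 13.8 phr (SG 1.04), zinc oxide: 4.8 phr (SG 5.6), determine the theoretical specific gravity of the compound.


Sum of weights = 169.0
Volume contributions:
  polymer: 100/0.89 = 112.3596
  filler: 50.4/2.23 = 22.6009
  plasticizer: 13.8/1.04 = 13.2692
  zinc oxide: 4.8/5.6 = 0.8571
Sum of volumes = 149.0868
SG = 169.0 / 149.0868 = 1.134

SG = 1.134


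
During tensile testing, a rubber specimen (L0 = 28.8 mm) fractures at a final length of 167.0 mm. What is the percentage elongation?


Elongation = (Lf - L0) / L0 * 100
= (167.0 - 28.8) / 28.8 * 100
= 138.2 / 28.8 * 100
= 479.9%

479.9%


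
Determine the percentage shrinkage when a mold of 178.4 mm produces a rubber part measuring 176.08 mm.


Shrinkage = (mold - part) / mold * 100
= (178.4 - 176.08) / 178.4 * 100
= 2.32 / 178.4 * 100
= 1.3%

1.3%


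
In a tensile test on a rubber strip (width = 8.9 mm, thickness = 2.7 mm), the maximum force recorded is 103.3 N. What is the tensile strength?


Area = width * thickness = 8.9 * 2.7 = 24.03 mm^2
TS = force / area = 103.3 / 24.03 = 4.3 MPa

4.3 MPa


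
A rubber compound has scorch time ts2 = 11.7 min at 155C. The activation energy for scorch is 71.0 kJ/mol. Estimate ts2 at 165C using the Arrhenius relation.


Convert temperatures: T1 = 155 + 273.15 = 428.15 K, T2 = 165 + 273.15 = 438.15 K
ts2_new = 11.7 * exp(71000 / 8.314 * (1/438.15 - 1/428.15))
1/T2 - 1/T1 = -5.3307e-05
ts2_new = 7.42 min

7.42 min


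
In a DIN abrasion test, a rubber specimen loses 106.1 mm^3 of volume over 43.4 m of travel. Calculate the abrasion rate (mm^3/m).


Rate = volume_loss / distance
= 106.1 / 43.4
= 2.445 mm^3/m

2.445 mm^3/m


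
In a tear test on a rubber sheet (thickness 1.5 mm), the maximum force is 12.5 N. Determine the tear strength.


Tear strength = force / thickness
= 12.5 / 1.5
= 8.33 N/mm

8.33 N/mm


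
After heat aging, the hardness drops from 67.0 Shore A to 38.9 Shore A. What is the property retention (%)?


Retention = aged / original * 100
= 38.9 / 67.0 * 100
= 58.1%

58.1%


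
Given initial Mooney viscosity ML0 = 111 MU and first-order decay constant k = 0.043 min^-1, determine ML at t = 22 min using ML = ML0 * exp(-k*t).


ML = ML0 * exp(-k * t)
ML = 111 * exp(-0.043 * 22)
ML = 111 * 0.3883
ML = 43.1 MU

43.1 MU


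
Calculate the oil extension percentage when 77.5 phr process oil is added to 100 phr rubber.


Oil % = oil / (100 + oil) * 100
= 77.5 / (100 + 77.5) * 100
= 77.5 / 177.5 * 100
= 43.66%

43.66%


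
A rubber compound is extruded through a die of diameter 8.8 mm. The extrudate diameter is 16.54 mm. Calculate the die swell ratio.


Die swell ratio = D_extrudate / D_die
= 16.54 / 8.8
= 1.88

Die swell = 1.88


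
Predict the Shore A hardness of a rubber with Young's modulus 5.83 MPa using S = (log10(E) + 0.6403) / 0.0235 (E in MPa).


log10(E) = 0.0235*S - 0.6403  =>  S = (log10(E) + 0.6403) / 0.0235
log10(5.83) = 0.765669
S = (0.765669 + 0.6403) / 0.0235 = 1.405969 / 0.0235
S = 59.8

Shore A = 59.8


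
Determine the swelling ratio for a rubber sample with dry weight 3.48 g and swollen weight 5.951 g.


Q = W_swollen / W_dry
Q = 5.951 / 3.48
Q = 1.71

Q = 1.71


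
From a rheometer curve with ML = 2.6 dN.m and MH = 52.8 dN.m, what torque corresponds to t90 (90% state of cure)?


M90 = ML + 0.9 * (MH - ML)
M90 = 2.6 + 0.9 * (52.8 - 2.6)
M90 = 2.6 + 0.9 * 50.2
M90 = 47.78 dN.m

47.78 dN.m


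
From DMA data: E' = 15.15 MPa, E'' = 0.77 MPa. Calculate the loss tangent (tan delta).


tan delta = E'' / E'
= 0.77 / 15.15
= 0.0508

tan delta = 0.0508


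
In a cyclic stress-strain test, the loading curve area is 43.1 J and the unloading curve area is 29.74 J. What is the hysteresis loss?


Hysteresis loss = loading - unloading
= 43.1 - 29.74
= 13.36 J

13.36 J


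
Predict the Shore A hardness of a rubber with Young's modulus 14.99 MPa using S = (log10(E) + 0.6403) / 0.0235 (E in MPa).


log10(E) = 0.0235*S - 0.6403  =>  S = (log10(E) + 0.6403) / 0.0235
log10(14.99) = 1.175802
S = (1.175802 + 0.6403) / 0.0235 = 1.816102 / 0.0235
S = 77.3

Shore A = 77.3


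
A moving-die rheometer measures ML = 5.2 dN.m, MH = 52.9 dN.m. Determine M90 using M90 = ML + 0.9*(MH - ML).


M90 = ML + 0.9 * (MH - ML)
M90 = 5.2 + 0.9 * (52.9 - 5.2)
M90 = 5.2 + 0.9 * 47.7
M90 = 48.13 dN.m

48.13 dN.m


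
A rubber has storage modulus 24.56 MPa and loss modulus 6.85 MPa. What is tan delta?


tan delta = E'' / E'
= 6.85 / 24.56
= 0.2789

tan delta = 0.2789


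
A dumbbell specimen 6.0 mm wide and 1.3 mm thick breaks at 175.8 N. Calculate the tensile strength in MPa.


Area = width * thickness = 6.0 * 1.3 = 7.8 mm^2
TS = force / area = 175.8 / 7.8 = 22.54 MPa

22.54 MPa


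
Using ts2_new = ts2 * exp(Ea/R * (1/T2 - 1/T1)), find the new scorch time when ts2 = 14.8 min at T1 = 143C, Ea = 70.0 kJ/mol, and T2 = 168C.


Convert temperatures: T1 = 143 + 273.15 = 416.15 K, T2 = 168 + 273.15 = 441.15 K
ts2_new = 14.8 * exp(70000 / 8.314 * (1/441.15 - 1/416.15))
1/T2 - 1/T1 = -1.3618e-04
ts2_new = 4.7 min

4.7 min


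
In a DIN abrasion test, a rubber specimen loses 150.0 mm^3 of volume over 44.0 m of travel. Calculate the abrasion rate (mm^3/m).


Rate = volume_loss / distance
= 150.0 / 44.0
= 3.409 mm^3/m

3.409 mm^3/m


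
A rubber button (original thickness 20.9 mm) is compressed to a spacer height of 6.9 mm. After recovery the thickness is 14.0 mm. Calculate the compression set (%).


CS = (t0 - recovered) / (t0 - ts) * 100
= (20.9 - 14.0) / (20.9 - 6.9) * 100
= 6.9 / 14.0 * 100
= 49.3%

49.3%


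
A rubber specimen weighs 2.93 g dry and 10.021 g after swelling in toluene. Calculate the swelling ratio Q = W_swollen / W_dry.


Q = W_swollen / W_dry
Q = 10.021 / 2.93
Q = 3.42

Q = 3.42


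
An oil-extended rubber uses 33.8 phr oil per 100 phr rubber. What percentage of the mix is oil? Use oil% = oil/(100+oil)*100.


Oil % = oil / (100 + oil) * 100
= 33.8 / (100 + 33.8) * 100
= 33.8 / 133.8 * 100
= 25.26%

25.26%


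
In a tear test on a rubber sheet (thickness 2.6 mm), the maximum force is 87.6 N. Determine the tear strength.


Tear strength = force / thickness
= 87.6 / 2.6
= 33.69 N/mm

33.69 N/mm


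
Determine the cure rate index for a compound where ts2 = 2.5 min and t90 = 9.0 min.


CRI = 100 / (t90 - ts2)
= 100 / (9.0 - 2.5)
= 100 / 6.5
= 15.38 min^-1

15.38 min^-1


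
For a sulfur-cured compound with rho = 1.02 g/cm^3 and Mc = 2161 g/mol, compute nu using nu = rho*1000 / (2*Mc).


nu = rho * 1000 / (2 * Mc)
nu = 1.02 * 1000 / (2 * 2161)
nu = 1020.0 / 4322
nu = 0.2360 mol/L

0.2360 mol/L


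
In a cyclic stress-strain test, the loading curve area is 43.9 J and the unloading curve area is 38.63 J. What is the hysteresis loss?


Hysteresis loss = loading - unloading
= 43.9 - 38.63
= 5.27 J

5.27 J


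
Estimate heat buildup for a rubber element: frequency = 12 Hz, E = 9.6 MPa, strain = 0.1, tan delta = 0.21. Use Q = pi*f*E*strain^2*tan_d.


Q = pi * f * E * strain^2 * tan_d
= pi * 12 * 9.6 * 0.1^2 * 0.21
= pi * 12 * 9.6 * 0.0100 * 0.21
= 0.7600

Q = 0.7600


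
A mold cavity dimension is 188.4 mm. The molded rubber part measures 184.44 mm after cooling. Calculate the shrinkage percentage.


Shrinkage = (mold - part) / mold * 100
= (188.4 - 184.44) / 188.4 * 100
= 3.96 / 188.4 * 100
= 2.1%

2.1%


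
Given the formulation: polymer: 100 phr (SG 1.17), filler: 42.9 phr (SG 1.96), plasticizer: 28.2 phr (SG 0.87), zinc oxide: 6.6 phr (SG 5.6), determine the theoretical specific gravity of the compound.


Sum of weights = 177.7
Volume contributions:
  polymer: 100/1.17 = 85.4701
  filler: 42.9/1.96 = 21.8878
  plasticizer: 28.2/0.87 = 32.4138
  zinc oxide: 6.6/5.6 = 1.1786
Sum of volumes = 140.9502
SG = 177.7 / 140.9502 = 1.261

SG = 1.261


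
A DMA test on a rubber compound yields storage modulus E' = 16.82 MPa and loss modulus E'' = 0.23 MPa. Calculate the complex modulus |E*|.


|E*| = sqrt(E'^2 + E''^2)
= sqrt(16.82^2 + 0.23^2)
= sqrt(282.9124 + 0.0529)
= 16.822 MPa

16.822 MPa


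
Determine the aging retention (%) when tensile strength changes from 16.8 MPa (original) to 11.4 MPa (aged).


Retention = aged / original * 100
= 11.4 / 16.8 * 100
= 67.9%

67.9%


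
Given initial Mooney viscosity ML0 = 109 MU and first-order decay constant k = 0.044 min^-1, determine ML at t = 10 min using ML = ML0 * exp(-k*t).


ML = ML0 * exp(-k * t)
ML = 109 * exp(-0.044 * 10)
ML = 109 * 0.6440
ML = 70.2 MU

70.2 MU


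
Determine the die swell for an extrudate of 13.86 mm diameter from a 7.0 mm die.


Die swell ratio = D_extrudate / D_die
= 13.86 / 7.0
= 1.98

Die swell = 1.98


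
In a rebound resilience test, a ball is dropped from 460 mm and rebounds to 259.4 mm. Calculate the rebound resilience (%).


Resilience = h_rebound / h_drop * 100
= 259.4 / 460 * 100
= 56.4%

56.4%


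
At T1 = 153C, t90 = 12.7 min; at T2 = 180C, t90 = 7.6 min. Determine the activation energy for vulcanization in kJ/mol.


T1 = 426.15 K, T2 = 453.15 K
1/T1 - 1/T2 = 1.3982e-04
ln(t1/t2) = ln(12.7/7.6) = 0.5135
Ea = 8.314 * 0.5135 / 1.3982e-04 = 30531.7755 J/mol
Ea = 30.53 kJ/mol

30.53 kJ/mol


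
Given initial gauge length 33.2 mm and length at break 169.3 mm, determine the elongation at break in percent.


Elongation = (Lf - L0) / L0 * 100
= (169.3 - 33.2) / 33.2 * 100
= 136.1 / 33.2 * 100
= 409.9%

409.9%


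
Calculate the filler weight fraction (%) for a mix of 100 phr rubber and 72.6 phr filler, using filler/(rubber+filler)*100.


Filler % = filler / (rubber + filler) * 100
= 72.6 / (100 + 72.6) * 100
= 72.6 / 172.6 * 100
= 42.06%

42.06%


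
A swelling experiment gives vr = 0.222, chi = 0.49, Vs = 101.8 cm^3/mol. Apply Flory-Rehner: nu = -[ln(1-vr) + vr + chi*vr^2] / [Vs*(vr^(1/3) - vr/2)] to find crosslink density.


ln(1 - vr) = ln(1 - 0.222) = -0.2510
Numerator = -((-0.2510) + 0.222 + 0.49 * 0.222^2) = 0.0049
Denominator = 101.8 * (0.222^(1/3) - 0.222/2) = 50.3406
nu = 0.0049 / 50.3406 = 9.6932e-05 mol/cm^3

9.6932e-05 mol/cm^3


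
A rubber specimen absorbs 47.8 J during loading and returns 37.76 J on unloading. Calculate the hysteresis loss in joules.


Hysteresis loss = loading - unloading
= 47.8 - 37.76
= 10.04 J

10.04 J


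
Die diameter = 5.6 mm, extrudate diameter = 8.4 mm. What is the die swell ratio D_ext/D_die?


Die swell ratio = D_extrudate / D_die
= 8.4 / 5.6
= 1.5

Die swell = 1.5


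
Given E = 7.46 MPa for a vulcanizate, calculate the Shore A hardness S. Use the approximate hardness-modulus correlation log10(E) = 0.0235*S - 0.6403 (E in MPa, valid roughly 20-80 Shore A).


log10(E) = 0.0235*S - 0.6403  =>  S = (log10(E) + 0.6403) / 0.0235
log10(7.46) = 0.872739
S = (0.872739 + 0.6403) / 0.0235 = 1.513039 / 0.0235
S = 64.4

Shore A = 64.4


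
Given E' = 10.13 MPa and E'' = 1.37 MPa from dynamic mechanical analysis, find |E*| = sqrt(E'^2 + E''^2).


|E*| = sqrt(E'^2 + E''^2)
= sqrt(10.13^2 + 1.37^2)
= sqrt(102.6169 + 1.8769)
= 10.222 MPa

10.222 MPa


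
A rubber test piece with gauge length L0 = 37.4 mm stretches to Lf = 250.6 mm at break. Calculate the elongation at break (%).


Elongation = (Lf - L0) / L0 * 100
= (250.6 - 37.4) / 37.4 * 100
= 213.2 / 37.4 * 100
= 570.1%

570.1%


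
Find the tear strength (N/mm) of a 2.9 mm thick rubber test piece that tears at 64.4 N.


Tear strength = force / thickness
= 64.4 / 2.9
= 22.21 N/mm

22.21 N/mm


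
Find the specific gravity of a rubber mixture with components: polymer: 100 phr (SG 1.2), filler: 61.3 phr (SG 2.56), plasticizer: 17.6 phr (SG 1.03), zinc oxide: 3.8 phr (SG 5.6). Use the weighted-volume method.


Sum of weights = 182.7
Volume contributions:
  polymer: 100/1.2 = 83.3333
  filler: 61.3/2.56 = 23.9453
  plasticizer: 17.6/1.03 = 17.0874
  zinc oxide: 3.8/5.6 = 0.6786
Sum of volumes = 125.0446
SG = 182.7 / 125.0446 = 1.461

SG = 1.461


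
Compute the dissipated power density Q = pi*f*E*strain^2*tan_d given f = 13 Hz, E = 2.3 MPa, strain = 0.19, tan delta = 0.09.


Q = pi * f * E * strain^2 * tan_d
= pi * 13 * 2.3 * 0.19^2 * 0.09
= pi * 13 * 2.3 * 0.0361 * 0.09
= 0.3052

Q = 0.3052


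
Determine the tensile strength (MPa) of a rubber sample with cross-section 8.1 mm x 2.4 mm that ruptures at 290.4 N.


Area = width * thickness = 8.1 * 2.4 = 19.44 mm^2
TS = force / area = 290.4 / 19.44 = 14.94 MPa

14.94 MPa


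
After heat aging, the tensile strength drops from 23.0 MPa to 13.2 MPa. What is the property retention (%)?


Retention = aged / original * 100
= 13.2 / 23.0 * 100
= 57.4%

57.4%


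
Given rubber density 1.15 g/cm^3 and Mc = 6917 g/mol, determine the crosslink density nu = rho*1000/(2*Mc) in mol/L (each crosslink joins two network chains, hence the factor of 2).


nu = rho * 1000 / (2 * Mc)
nu = 1.15 * 1000 / (2 * 6917)
nu = 1150.0 / 13834
nu = 0.0831 mol/L

0.0831 mol/L


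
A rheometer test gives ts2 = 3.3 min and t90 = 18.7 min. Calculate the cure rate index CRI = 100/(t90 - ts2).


CRI = 100 / (t90 - ts2)
= 100 / (18.7 - 3.3)
= 100 / 15.4
= 6.49 min^-1

6.49 min^-1


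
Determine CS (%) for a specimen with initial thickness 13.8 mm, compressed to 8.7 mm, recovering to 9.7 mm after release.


CS = (t0 - recovered) / (t0 - ts) * 100
= (13.8 - 9.7) / (13.8 - 8.7) * 100
= 4.1 / 5.1 * 100
= 80.4%

80.4%


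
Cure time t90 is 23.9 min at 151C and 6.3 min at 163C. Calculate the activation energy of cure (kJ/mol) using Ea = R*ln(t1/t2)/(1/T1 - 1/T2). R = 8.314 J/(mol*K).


T1 = 424.15 K, T2 = 436.15 K
1/T1 - 1/T2 = 6.4867e-05
ln(t1/t2) = ln(23.9/6.3) = 1.3333
Ea = 8.314 * 1.3333 / 6.4867e-05 = 170891.8655 J/mol
Ea = 170.89 kJ/mol

170.89 kJ/mol


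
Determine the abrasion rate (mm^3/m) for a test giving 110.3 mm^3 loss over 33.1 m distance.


Rate = volume_loss / distance
= 110.3 / 33.1
= 3.332 mm^3/m

3.332 mm^3/m


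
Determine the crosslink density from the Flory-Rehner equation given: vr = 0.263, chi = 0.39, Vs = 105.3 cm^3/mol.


ln(1 - vr) = ln(1 - 0.263) = -0.3052
Numerator = -((-0.3052) + 0.263 + 0.39 * 0.263^2) = 0.0152
Denominator = 105.3 * (0.263^(1/3) - 0.263/2) = 53.6183
nu = 0.0152 / 53.6183 = 2.8333e-04 mol/cm^3

2.8333e-04 mol/cm^3


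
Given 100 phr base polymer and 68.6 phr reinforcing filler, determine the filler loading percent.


Filler % = filler / (rubber + filler) * 100
= 68.6 / (100 + 68.6) * 100
= 68.6 / 168.6 * 100
= 40.69%

40.69%
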